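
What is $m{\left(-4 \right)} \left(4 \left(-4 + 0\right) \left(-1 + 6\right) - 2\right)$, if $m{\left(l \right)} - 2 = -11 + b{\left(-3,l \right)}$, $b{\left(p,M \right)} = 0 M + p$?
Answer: $984$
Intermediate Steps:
$b{\left(p,M \right)} = p$ ($b{\left(p,M \right)} = 0 + p = p$)
$m{\left(l \right)} = -12$ ($m{\left(l \right)} = 2 - 14 = -12$)
$m{\left(-4 \right)} \left(4 \left(-4 + 0\right) \left(-1 + 6\right) - 2\right) = - 12 \left(4 \left(-4 + 0\right) \left(-1 + 6\right) - 2\right) = - 12 \left(4 \left(\left(-4\right) 5\right) - 2\right) = - 12 \left(4 \left(-20\right) - 2\right) = - 12 \left(-80 - 2\right) = \left(-12\right) \left(-82\right) = 984$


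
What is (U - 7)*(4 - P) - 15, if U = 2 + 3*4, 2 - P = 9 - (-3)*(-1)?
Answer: 41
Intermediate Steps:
P = -4 (P = 2 - (9 - (-3)*(-1)) = 2 - (9 - 1*3) = 2 - (9 - 3) = 2 - 1*6 = 2 - 6 = -4)
U = 14 (U = 2 + 12 = 14)
(U - 7)*(4 - P) - 15 = (14 - 7)*(4 - 1*(-4)) - 15 = 7*(4 + 4) - 15 = 7*8 - 15 = 56 - 15 = 41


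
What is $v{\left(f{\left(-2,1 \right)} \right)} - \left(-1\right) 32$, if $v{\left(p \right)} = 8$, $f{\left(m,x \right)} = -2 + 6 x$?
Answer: $40$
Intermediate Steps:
$v{\left(f{\left(-2,1 \right)} \right)} - \left(-1\right) 32 = 8 - \left(-1\right) 32 = 8 - -32 = 8 + 32 = 40$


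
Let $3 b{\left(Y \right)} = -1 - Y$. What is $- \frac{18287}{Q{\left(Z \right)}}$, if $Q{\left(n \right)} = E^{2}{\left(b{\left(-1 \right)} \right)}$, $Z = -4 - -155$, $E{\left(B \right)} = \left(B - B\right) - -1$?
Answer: $-18287$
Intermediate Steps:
$b{\left(Y \right)} = - \frac{1}{3} - \frac{Y}{3}$ ($b{\left(Y \right)} = \frac{-1 - Y}{3} = - \frac{1}{3} - \frac{Y}{3}$)
$E{\left(B \right)} = 1$ ($E{\left(B \right)} = 0 + 1 = 1$)
$Z = 151$ ($Z = -4 + 155 = 151$)
$Q{\left(n \right)} = 1$ ($Q{\left(n \right)} = 1^{2} = 1$)
$- \frac{18287}{Q{\left(Z \right)}} = - \frac{18287}{1} = \left(-18287\right) 1 = -18287$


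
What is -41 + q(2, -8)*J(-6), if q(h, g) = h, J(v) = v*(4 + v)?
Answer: -17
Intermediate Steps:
-41 + q(2, -8)*J(-6) = -41 + 2*(-6*(4 - 6)) = -41 + 2*(-6*(-2)) = -41 + 2*12 = -41 + 24 = -17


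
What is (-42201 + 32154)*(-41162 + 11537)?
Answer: 297642375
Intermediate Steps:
(-42201 + 32154)*(-41162 + 11537) = -10047*(-29625) = 297642375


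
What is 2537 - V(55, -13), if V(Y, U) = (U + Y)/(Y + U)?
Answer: 2536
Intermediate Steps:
V(Y, U) = 1 (V(Y, U) = (U + Y)/(U + Y) = 1)
2537 - V(55, -13) = 2537 - 1*1 = 2537 - 1 = 2536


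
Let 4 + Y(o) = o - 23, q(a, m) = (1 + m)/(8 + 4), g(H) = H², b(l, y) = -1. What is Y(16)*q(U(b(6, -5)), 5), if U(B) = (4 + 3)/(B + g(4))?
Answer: -11/2 ≈ -5.5000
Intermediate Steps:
U(B) = 7/(16 + B) (U(B) = (4 + 3)/(B + 4²) = 7/(B + 16) = 7/(16 + B))
q(a, m) = 1/12 + m/12 (q(a, m) = (1 + m)/12 = (1 + m)*(1/12) = 1/12 + m/12)
Y(o) = -27 + o (Y(o) = -4 + (o - 23) = -4 + (-23 + o) = -27 + o)
Y(16)*q(U(b(6, -5)), 5) = (-27 + 16)*(1/12 + (1/12)*5) = -11*(1/12 + 5/12) = -11*½ = -11/2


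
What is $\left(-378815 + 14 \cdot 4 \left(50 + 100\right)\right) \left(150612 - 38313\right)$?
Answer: $-41597234085$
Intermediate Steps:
$\left(-378815 + 14 \cdot 4 \left(50 + 100\right)\right) \left(150612 - 38313\right) = \left(-378815 + 56 \cdot 150\right) 112299 = \left(-378815 + 8400\right) 112299 = \left(-370415\right) 112299 = -41597234085$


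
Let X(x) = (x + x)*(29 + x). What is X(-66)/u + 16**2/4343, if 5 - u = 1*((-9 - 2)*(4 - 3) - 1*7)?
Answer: 21217100/99889 ≈ 212.41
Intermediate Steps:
X(x) = 2*x*(29 + x) (X(x) = (2*x)*(29 + x) = 2*x*(29 + x))
u = 23 (u = 5 - ((-9 - 2)*(4 - 3) - 1*7) = 5 - (-11*1 - 7) = 5 - (-11 - 7) = 5 - (-18) = 5 - 1*(-18) = 5 + 18 = 23)
X(-66)/u + 16**2/4343 = (2*(-66)*(29 - 66))/23 + 16**2/4343 = (2*(-66)*(-37))*(1/23) + 256*(1/4343) = 4884*(1/23) + 256/4343 = 4884/23 + 256/4343 = 21217100/99889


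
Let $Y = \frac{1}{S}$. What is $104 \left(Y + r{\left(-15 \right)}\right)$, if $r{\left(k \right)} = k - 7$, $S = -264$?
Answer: $- \frac{75517}{33} \approx -2288.4$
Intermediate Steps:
$Y = - \frac{1}{264}$ ($Y = \frac{1}{-264} = - \frac{1}{264} \approx -0.0037879$)
$r{\left(k \right)} = -7 + k$
$104 \left(Y + r{\left(-15 \right)}\right) = 104 \left(- \frac{1}{264} - 22\right) = 104 \left(- \frac{5809}{264}\right) = - \frac{75517}{33}$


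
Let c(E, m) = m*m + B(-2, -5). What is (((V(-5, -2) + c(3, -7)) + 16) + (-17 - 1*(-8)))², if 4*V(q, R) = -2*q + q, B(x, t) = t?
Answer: 43681/16 ≈ 2730.1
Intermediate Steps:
V(q, R) = -q/4 (V(q, R) = (-2*q + q)/4 = (-q)/4 = -q/4)
c(E, m) = -5 + m² (c(E, m) = m*m - 5 = m² - 5 = -5 + m²)
(((V(-5, -2) + c(3, -7)) + 16) + (-17 - 1*(-8)))² = (((-¼*(-5) + (-5 + (-7)²)) + 16) + (-17 - 1*(-8)))² = (((5/4 + (-5 + 49)) + 16) + (-17 + 8))² = (((5/4 + 44) + 16) - 9)² = ((181/4 + 16) - 9)² = (245/4 - 9)² = (209/4)² = 43681/16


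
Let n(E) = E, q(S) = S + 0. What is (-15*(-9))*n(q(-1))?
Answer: -135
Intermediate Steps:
q(S) = S
(-15*(-9))*n(q(-1)) = -15*(-9)*(-1) = 135*(-1) = -135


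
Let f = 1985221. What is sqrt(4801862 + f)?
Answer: sqrt(6787083) ≈ 2605.2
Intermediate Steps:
sqrt(4801862 + f) = sqrt(4801862 + 1985221) = sqrt(6787083)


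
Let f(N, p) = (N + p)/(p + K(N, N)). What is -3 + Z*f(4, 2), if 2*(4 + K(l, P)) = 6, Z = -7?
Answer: -45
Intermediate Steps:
K(l, P) = -1 (K(l, P) = -4 + (½)*6 = -4 + 3 = -1)
f(N, p) = (N + p)/(-1 + p) (f(N, p) = (N + p)/(p - 1) = (N + p)/(-1 + p))
-3 + Z*f(4, 2) = -3 - 7*(4 + 2)/(-1 + 2) = -3 - 7*6/1 = -3 - 7*6 = -3 - 42 = -45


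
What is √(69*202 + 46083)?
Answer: 9*√741 ≈ 244.99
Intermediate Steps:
√(69*202 + 46083) = √(13938 + 46083) = √60021 = 9*√741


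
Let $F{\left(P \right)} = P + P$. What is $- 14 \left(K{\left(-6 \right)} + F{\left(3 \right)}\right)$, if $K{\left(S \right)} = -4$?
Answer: $-28$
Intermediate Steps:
$F{\left(P \right)} = 2 P$
$- 14 \left(K{\left(-6 \right)} + F{\left(3 \right)}\right) = - 14 \left(-4 + 2 \cdot 3\right) = - 14 \left(-4 + 6\right) = \left(-14\right) 2 = -28$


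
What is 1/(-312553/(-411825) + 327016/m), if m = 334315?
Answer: 27535854975/47832904079 ≈ 0.57567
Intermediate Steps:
1/(-312553/(-411825) + 327016/m) = 1/(-312553/(-411825) + 327016/334315) = 1/(-312553*(-1/411825) + 327016*(1/334315)) = 1/(312553/411825 + 327016/334315) = 1/(47832904079/27535854975) = 27535854975/47832904079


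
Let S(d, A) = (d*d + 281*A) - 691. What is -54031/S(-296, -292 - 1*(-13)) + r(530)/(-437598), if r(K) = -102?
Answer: -62547587/9870266 ≈ -6.3370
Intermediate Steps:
S(d, A) = -691 + d**2 + 281*A (S(d, A) = (d**2 + 281*A) - 691 = -691 + d**2 + 281*A)
-54031/S(-296, -292 - 1*(-13)) + r(530)/(-437598) = -54031/(-691 + (-296)**2 + 281*(-292 - 1*(-13))) - 102/(-437598) = -54031/(-691 + 87616 + 281*(-292 + 13)) - 102*(-1/437598) = -54031/(-691 + 87616 + 281*(-279)) + 17/72933 = -54031/(-691 + 87616 - 78399) + 17/72933 = -54031/8526 + 17/72933 = -62547587/9870266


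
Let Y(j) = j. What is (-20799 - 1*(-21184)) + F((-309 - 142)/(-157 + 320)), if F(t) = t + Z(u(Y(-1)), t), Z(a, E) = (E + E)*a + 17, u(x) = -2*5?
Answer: 74095/163 ≈ 454.57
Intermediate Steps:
u(x) = -10
Z(a, E) = 17 + 2*E*a (Z(a, E) = (2*E)*a + 17 = 2*E*a + 17 = 17 + 2*E*a)
F(t) = 17 - 19*t (F(t) = t + (17 + 2*t*(-10)) = t + (17 - 20*t) = 17 - 19*t)
(-20799 - 1*(-21184)) + F((-309 - 142)/(-157 + 320)) = (-20799 - 1*(-21184)) + (17 - 19*(-309 - 142)/(-157 + 320)) = (-20799 + 21184) + (17 - (-8569)/163) = 385 + (17 - (-8569)/163) = 385 + (17 - 19*(-451/163)) = 385 + (17 + 8569/163) = 385 + 11340/163 = 74095/163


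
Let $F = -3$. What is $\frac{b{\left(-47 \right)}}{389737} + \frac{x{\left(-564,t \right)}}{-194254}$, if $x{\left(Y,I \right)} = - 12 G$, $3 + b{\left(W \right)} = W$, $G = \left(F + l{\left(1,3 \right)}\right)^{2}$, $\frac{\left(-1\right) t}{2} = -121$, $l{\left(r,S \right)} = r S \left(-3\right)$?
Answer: $\frac{331876418}{37853985599} \approx 0.0087673$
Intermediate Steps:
$l{\left(r,S \right)} = - 3 S r$ ($l{\left(r,S \right)} = S r \left(-3\right) = - 3 S r$)
$t = 242$ ($t = \left(-2\right) \left(-121\right) = 242$)
$G = 144$ ($G = \left(-3 - 9 \cdot 1\right)^{2} = \left(-3 - 9\right)^{2} = \left(-12\right)^{2} = 144$)
$b{\left(W \right)} = -3 + W$
$x{\left(Y,I \right)} = -1728$ ($x{\left(Y,I \right)} = \left(-12\right) 144 = -1728$)
$\frac{b{\left(-47 \right)}}{389737} + \frac{x{\left(-564,t \right)}}{-194254} = \frac{-3 - 47}{389737} - \frac{1728}{-194254} = \left(-50\right) \frac{1}{389737} - - \frac{864}{97127} = - \frac{50}{389737} + \frac{864}{97127} = \frac{331876418}{37853985599}$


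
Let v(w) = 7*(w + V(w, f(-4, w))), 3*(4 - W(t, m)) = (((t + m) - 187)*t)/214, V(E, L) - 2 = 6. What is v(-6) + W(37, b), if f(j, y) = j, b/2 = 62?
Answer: 6259/321 ≈ 19.498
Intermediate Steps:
b = 124 (b = 2*62 = 124)
V(E, L) = 8 (V(E, L) = 2 + 6 = 8)
W(t, m) = 4 - t*(-187 + m + t)/642 (W(t, m) = 4 - ((t + m) - 187)*t/(3*214) = 4 - ((m + t) - 187)*t/(3*214) = 4 - (-187 + m + t)*t/(3*214) = 4 - t*(-187 + m + t)/(3*214) = 4 - t*(-187 + m + t)/642)
v(w) = 56 + 7*w (v(w) = 7*(w + 8) = 7*(8 + w) = 56 + 7*w)
v(-6) + W(37, b) = (56 + 7*(-6)) + (4 - 1/642*37² + (187/642)*37 - 1/642*124*37) = (56 - 42) + (4 - 1/642*1369 + 6919/642 - 2294/321) = 14 + (4 - 1369/642 + 6919/642 - 2294/321) = 14 + 1765/321 = 6259/321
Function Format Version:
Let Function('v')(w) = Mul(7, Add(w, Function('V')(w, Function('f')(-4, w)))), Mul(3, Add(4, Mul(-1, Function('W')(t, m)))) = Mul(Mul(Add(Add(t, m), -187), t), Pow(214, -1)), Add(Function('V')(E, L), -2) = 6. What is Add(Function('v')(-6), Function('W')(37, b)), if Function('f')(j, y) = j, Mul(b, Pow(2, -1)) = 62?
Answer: Rational(6259, 321) ≈ 19.498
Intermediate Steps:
b = 124 (b = Mul(2, 62) = 124)
Function('V')(E, L) = 8 (Function('V')(E, L) = Add(2, 6) = 8)
Function('W')(t, m) = Add(4, Mul(Rational(-1, 642), t, Add(-187, m, t))) (Function('W')(t, m) = Add(4, Mul(Rational(-1, 3), Mul(Mul(Add(Add(t, m), -187), t), Pow(214, -1)))) = Add(4, Mul(Rational(-1, 3), Mul(Mul(Add(Add(m, t), -187), t), Rational(1, 214)))) = Add(4, Mul(Rational(-1, 3), Mul(Mul(Add(-187, m, t), t), Rational(1, 214)))) = Add(4, Mul(Rational(-1, 3), Mul(Mul(t, Add(-187, m, t)), Rational(1, 214)))) = Add(4, Mul(Rational(-1, 3), Mul(Rational(1, 214), t, Add(-187, m, t)))) = Add(4, Mul(Rational(-1, 642), t, Add(-187, m, t))))
Function('v')(w) = Add(56, Mul(7, w)) (Function('v')(w) = Mul(7, Add(w, 8)) = Mul(7, Add(8, w)) = Add(56, Mul(7, w)))
Add(Function('v')(-6), Function('W')(37, b)) = Add(Add(56, Mul(7, -6)), Add(4, Mul(Rational(-1, 642), Pow(37, 2)), Mul(Rational(187, 642), 37), Mul(Rational(-1, 642), 124, 37))) = Add(Add(56, -42), Add(4, Mul(Rational(-1, 642), 1369), Rational(6919, 642), Rational(-2294, 321))) = Add(14, Add(4, Rational(-1369, 642), Rational(6919, 642), Rational(-2294, 321))) = Add(14, Rational(1765, 321)) = Rational(6259, 321)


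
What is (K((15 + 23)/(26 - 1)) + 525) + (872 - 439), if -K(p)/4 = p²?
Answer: 592974/625 ≈ 948.76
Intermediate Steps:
K(p) = -4*p²
(K((15 + 23)/(26 - 1)) + 525) + (872 - 439) = (-4*(15 + 23)²/(26 - 1)² + 525) + (872 - 439) = (-4*(38/25)² + 525) + 433 = (-4*1444/625 + 525) + 433 = (-5776/625 + 525) + 433 = 322349/625 + 433 = 592974/625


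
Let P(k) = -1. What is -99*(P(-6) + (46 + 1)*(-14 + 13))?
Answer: 4752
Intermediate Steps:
-99*(P(-6) + (46 + 1)*(-14 + 13)) = -99*(-1 + (46 + 1)*(-14 + 13)) = -99*(-1 + 47*(-1)) = -99*(-1 - 47) = -99*(-48) = 4752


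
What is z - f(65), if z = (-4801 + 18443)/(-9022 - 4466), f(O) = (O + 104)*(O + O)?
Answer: -148172501/6744 ≈ -21971.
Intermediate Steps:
f(O) = 2*O*(104 + O) (f(O) = (104 + O)*(2*O) = 2*O*(104 + O))
z = -6821/6744 (z = 13642/(-13488) = 13642*(-1/13488) = -6821/6744 ≈ -1.0114)
z - f(65) = -6821/6744 - 2*65*(104 + 65) = -6821/6744 - 2*65*169 = -6821/6744 - 1*21970 = -6821/6744 - 21970 = -148172501/6744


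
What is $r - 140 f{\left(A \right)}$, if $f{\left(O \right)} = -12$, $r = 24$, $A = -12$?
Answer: $1704$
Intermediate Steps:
$r - 140 f{\left(A \right)} = 24 - -1680 = 24 + 1680 = 1704$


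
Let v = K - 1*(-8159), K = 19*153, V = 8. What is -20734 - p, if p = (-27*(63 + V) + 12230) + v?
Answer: -42113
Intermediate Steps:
K = 2907
v = 11066 (v = 2907 - 1*(-8159) = 2907 + 8159 = 11066)
p = 21379 (p = (-27*(63 + 8) + 12230) + 11066 = (-27*71 + 12230) + 11066 = (-1917 + 12230) + 11066 = 10313 + 11066 = 21379)
-20734 - p = -20734 - 1*21379 = -20734 - 21379 = -42113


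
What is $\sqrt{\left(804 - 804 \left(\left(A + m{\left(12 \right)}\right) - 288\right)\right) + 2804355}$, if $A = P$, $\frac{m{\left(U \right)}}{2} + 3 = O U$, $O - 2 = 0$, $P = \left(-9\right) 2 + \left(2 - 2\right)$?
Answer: $\sqrt{3017415} \approx 1737.1$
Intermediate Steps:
$P = -18$ ($P = -18 + 0 = -18$)
$O = 2$ ($O = 2 + 0 = 2$)
$m{\left(U \right)} = -6 + 4 U$ ($m{\left(U \right)} = -6 + 2 \cdot 2 U = -6 + 4 U$)
$A = -18$
$\sqrt{\left(804 - 804 \left(\left(A + m{\left(12 \right)}\right) - 288\right)\right) + 2804355} = \sqrt{\left(804 - 804 \left(\left(-18 + \left(-6 + 4 \cdot 12\right)\right) - 288\right)\right) + 2804355} = \sqrt{\left(804 - 804 \left(\left(-18 + \left(-6 + 48\right)\right) - 288\right)\right) + 2804355} = \sqrt{\left(804 - 804 \left(\left(-18 + 42\right) - 288\right)\right) + 2804355} = \sqrt{\left(804 - 804 \left(24 - 288\right)\right) + 2804355} = \sqrt{\left(804 - -212256\right) + 2804355} = \sqrt{\left(804 + 212256\right) + 2804355} = \sqrt{213060 + 2804355} = \sqrt{3017415}$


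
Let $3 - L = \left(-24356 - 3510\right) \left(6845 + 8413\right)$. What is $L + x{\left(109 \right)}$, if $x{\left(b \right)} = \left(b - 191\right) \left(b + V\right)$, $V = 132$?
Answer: $425159669$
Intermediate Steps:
$x{\left(b \right)} = \left(-191 + b\right) \left(132 + b\right)$ ($x{\left(b \right)} = \left(b - 191\right) \left(b + 132\right) = \left(-191 + b\right) \left(132 + b\right)$)
$L = 425179431$ ($L = 3 - \left(-24356 - 3510\right) \left(6845 + 8413\right) = 3 - \left(-27866\right) 15258 = 3 - -425179428 = 3 + 425179428 = 425179431$)
$L + x{\left(109 \right)} = 425179431 - \left(31643 - 11881\right) = 425179431 - 19762 = 425159669$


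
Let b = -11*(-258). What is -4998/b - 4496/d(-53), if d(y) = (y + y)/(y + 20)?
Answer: -35133181/25069 ≈ -1401.5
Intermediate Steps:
d(y) = 2*y/(20 + y) (d(y) = (2*y)/(20 + y) = 2*y/(20 + y))
b = 2838
-4998/b - 4496/d(-53) = -4998/2838 - 4496/(2*(-53)/(20 - 53)) = -4998*1/2838 - 4496/(2*(-53)/(-33)) = -833/473 - 4496/(2*(-53)*(-1/33)) = -833/473 - 4496/106/33 = -833/473 - 4496*33/106 = -833/473 - 74184/53 = -35133181/25069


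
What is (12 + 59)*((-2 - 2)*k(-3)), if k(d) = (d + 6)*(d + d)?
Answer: 5112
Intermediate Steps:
k(d) = 2*d*(6 + d) (k(d) = (6 + d)*(2*d) = 2*d*(6 + d))
(12 + 59)*((-2 - 2)*k(-3)) = (12 + 59)*((-2 - 2)*(2*(-3)*(6 - 3))) = 71*(-8*(-3)*3) = 71*(-4*(-18)) = 71*72 = 5112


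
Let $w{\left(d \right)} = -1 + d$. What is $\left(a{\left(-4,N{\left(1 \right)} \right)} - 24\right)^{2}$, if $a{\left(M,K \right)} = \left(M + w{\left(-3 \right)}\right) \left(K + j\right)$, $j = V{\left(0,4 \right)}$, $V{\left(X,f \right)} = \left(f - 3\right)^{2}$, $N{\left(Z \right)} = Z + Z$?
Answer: $2304$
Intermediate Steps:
$N{\left(Z \right)} = 2 Z$
$V{\left(X,f \right)} = \left(-3 + f\right)^{2}$
$j = 1$ ($j = \left(-3 + 4\right)^{2} = 1^{2} = 1$)
$a{\left(M,K \right)} = \left(1 + K\right) \left(-4 + M\right)$ ($a{\left(M,K \right)} = \left(M - 4\right) \left(K + 1\right) = \left(M - 4\right) \left(1 + K\right) = \left(-4 + M\right) \left(1 + K\right) = \left(1 + K\right) \left(-4 + M\right)$)
$\left(a{\left(-4,N{\left(1 \right)} \right)} - 24\right)^{2} = \left(\left(-4 - 4 - 4 \cdot 2 \cdot 1 + 2 \cdot 1 \left(-4\right)\right) - 24\right)^{2} = \left(\left(-4 - 4 - 8 + 2 \left(-4\right)\right) - 24\right)^{2} = \left(\left(-4 - 4 - 8 - 8\right) - 24\right)^{2} = \left(-24 - 24\right)^{2} = \left(-48\right)^{2} = 2304$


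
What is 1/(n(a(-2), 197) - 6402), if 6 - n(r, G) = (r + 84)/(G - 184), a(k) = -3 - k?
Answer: -13/83231 ≈ -0.00015619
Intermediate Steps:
n(r, G) = 6 - (84 + r)/(-184 + G) (n(r, G) = 6 - (r + 84)/(G - 184) = 6 - (84 + r)/(-184 + G))
1/(n(a(-2), 197) - 6402) = 1/((-1188 - (-3 - 1*(-2)) + 6*197)/(-184 + 197) - 6402) = 1/((-1188 - (-3 + 2) + 1182)/13 - 6402) = 1/((-1188 - 1*(-1) + 1182)/13 - 6402) = 1/((-1188 + 1 + 1182)/13 - 6402) = 1/((1/13)*(-5) - 6402) = 1/(-5/13 - 6402) = 1/(-83231/13) = -13/83231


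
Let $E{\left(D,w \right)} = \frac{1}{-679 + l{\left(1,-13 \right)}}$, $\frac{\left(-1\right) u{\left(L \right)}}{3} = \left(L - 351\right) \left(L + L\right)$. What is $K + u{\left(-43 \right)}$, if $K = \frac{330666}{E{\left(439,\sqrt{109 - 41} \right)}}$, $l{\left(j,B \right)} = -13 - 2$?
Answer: $-229583856$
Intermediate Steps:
$u{\left(L \right)} = - 6 L \left(-351 + L\right)$ ($u{\left(L \right)} = - 3 \left(L - 351\right) \left(L + L\right) = - 3 \left(-351 + L\right) 2 L = - 3 \cdot 2 L \left(-351 + L\right) = - 6 L \left(-351 + L\right)$)
$l{\left(j,B \right)} = -15$ ($l{\left(j,B \right)} = -13 - 2 = -15$)
$E{\left(D,w \right)} = - \frac{1}{694}$ ($E{\left(D,w \right)} = \frac{1}{-679 - 15} = \frac{1}{-694} = - \frac{1}{694}$)
$K = -229482204$ ($K = \frac{330666}{- \frac{1}{694}} = 330666 \left(-694\right) = -229482204$)
$K + u{\left(-43 \right)} = -229482204 + 6 \left(-43\right) \left(351 - -43\right) = -229482204 + 6 \left(-43\right) \left(351 + 43\right) = -229482204 + 6 \left(-43\right) 394 = -229482204 - 101652 = -229583856$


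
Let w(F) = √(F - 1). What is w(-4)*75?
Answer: 75*I*√5 ≈ 167.71*I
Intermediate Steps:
w(F) = √(-1 + F)
w(-4)*75 = √(-1 - 4)*75 = √(-5)*75 = (I*√5)*75 = 75*I*√5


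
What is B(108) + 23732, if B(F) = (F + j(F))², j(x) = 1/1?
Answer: 35613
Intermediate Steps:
j(x) = 1
B(F) = (1 + F)² (B(F) = (F + 1)² = (1 + F)²)
B(108) + 23732 = (1 + 108)² + 23732 = 109² + 23732 = 11881 + 23732 = 35613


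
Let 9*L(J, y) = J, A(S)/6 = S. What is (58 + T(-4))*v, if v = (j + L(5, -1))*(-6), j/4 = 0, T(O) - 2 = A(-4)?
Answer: -120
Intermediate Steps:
A(S) = 6*S
T(O) = -22 (T(O) = 2 + 6*(-4) = 2 - 24 = -22)
j = 0 (j = 4*0 = 0)
L(J, y) = J/9
v = -10/3 (v = (0 + (⅑)*5)*(-6) = (0 + 5/9)*(-6) = (5/9)*(-6) = -10/3 ≈ -3.3333)
(58 + T(-4))*v = (58 - 22)*(-10/3) = 36*(-10/3) = -120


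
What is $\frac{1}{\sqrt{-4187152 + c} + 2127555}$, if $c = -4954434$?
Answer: $\frac{2127555}{4526499419611} - \frac{i \sqrt{9141586}}{4526499419611} \approx 4.7002 \cdot 10^{-7} - 6.6796 \cdot 10^{-10} i$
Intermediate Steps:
$\frac{1}{\sqrt{-4187152 + c} + 2127555} = \frac{1}{\sqrt{-4187152 - 4954434} + 2127555} = \frac{1}{\sqrt{-9141586} + 2127555} = \frac{1}{i \sqrt{9141586} + 2127555} = \frac{1}{2127555 + i \sqrt{9141586}}$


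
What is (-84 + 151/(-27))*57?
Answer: -45961/9 ≈ -5106.8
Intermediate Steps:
(-84 + 151/(-27))*57 = (-84 + 151*(-1/27))*57 = (-84 - 151/27)*57 = -2419/27*57 = -45961/9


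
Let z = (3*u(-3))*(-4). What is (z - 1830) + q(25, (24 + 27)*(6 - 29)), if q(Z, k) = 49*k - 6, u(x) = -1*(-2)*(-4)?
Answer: -59217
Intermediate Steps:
u(x) = -8 (u(x) = 2*(-4) = -8)
q(Z, k) = -6 + 49*k
z = 96 (z = (3*(-8))*(-4) = -24*(-4) = 96)
(z - 1830) + q(25, (24 + 27)*(6 - 29)) = (96 - 1830) + (-6 + 49*((24 + 27)*(6 - 29))) = -1734 + (-6 + 49*(51*(-23))) = -1734 + (-6 + 49*(-1173)) = -1734 + (-6 - 57477) = -1734 - 57483 = -59217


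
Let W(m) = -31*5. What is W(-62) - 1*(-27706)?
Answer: 27551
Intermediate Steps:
W(m) = -155
W(-62) - 1*(-27706) = -155 - 1*(-27706) = -155 + 27706 = 27551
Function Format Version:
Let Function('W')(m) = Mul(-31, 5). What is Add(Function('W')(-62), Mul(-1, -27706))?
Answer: 27551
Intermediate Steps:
Function('W')(m) = -155
Add(Function('W')(-62), Mul(-1, -27706)) = Add(-155, Mul(-1, -27706)) = Add(-155, 27706) = 27551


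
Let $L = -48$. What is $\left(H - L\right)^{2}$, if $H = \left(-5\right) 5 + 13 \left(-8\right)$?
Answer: $6561$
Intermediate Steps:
$H = -129$ ($H = -25 - 104 = -129$)
$\left(H - L\right)^{2} = \left(-129 - -48\right)^{2} = \left(-129 + 48\right)^{2} = \left(-81\right)^{2} = 6561$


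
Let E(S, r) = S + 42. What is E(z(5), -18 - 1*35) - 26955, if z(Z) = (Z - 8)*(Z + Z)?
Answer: -26943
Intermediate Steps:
z(Z) = 2*Z*(-8 + Z) (z(Z) = (-8 + Z)*(2*Z) = 2*Z*(-8 + Z))
E(S, r) = 42 + S
E(z(5), -18 - 1*35) - 26955 = (42 + 2*5*(-8 + 5)) - 26955 = (42 + 2*5*(-3)) - 26955 = (42 - 30) - 26955 = 12 - 26955 = -26943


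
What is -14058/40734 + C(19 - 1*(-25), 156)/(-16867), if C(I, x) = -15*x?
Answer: -7877707/38170021 ≈ -0.20638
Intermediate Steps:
-14058/40734 + C(19 - 1*(-25), 156)/(-16867) = -14058/40734 - 15*156/(-16867) = -14058*1/40734 - 2340*(-1/16867) = -781/2263 + 2340/16867 = -7877707/38170021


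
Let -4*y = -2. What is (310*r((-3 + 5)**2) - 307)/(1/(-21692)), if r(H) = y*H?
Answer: -6789596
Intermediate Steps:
y = 1/2 (y = -1/4*(-2) = 1/2 ≈ 0.50000)
r(H) = H/2
(310*r((-3 + 5)**2) - 307)/(1/(-21692)) = (310*((-3 + 5)**2/2) - 307)/(1/(-21692)) = (310*((1/2)*2**2) - 307)/(-1/21692) = (310*((1/2)*4) - 307)*(-21692) = (310*2 - 307)*(-21692) = (620 - 307)*(-21692) = 313*(-21692) = -6789596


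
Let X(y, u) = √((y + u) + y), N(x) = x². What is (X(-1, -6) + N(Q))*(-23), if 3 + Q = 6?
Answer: -207 - 46*I*√2 ≈ -207.0 - 65.054*I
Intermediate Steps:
Q = 3 (Q = -3 + 6 = 3)
X(y, u) = √(u + 2*y) (X(y, u) = √((u + y) + y) = √(u + 2*y))
(X(-1, -6) + N(Q))*(-23) = (√(-6 + 2*(-1)) + 3²)*(-23) = (√(-6 - 2) + 9)*(-23) = (√(-8) + 9)*(-23) = (2*I*√2 + 9)*(-23) = (9 + 2*I*√2)*(-23) = -207 - 46*I*√2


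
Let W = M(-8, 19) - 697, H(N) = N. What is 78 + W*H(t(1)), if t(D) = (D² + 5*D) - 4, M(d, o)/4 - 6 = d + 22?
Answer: -1156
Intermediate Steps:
M(d, o) = 112 + 4*d (M(d, o) = 24 + 4*(d + 22) = 24 + 4*(22 + d) = 24 + (88 + 4*d) = 112 + 4*d)
t(D) = -4 + D² + 5*D
W = -617 (W = (112 + 4*(-8)) - 697 = (112 - 32) - 697 = 80 - 697 = -617)
78 + W*H(t(1)) = 78 - 617*(-4 + 1² + 5*1) = 78 - 617*(-4 + 1 + 5) = 78 - 617*2 = 78 - 1234 = -1156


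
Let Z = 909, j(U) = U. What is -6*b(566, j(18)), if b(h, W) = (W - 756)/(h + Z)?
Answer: 4428/1475 ≈ 3.0020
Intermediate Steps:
b(h, W) = (-756 + W)/(909 + h) (b(h, W) = (W - 756)/(h + 909) = (-756 + W)/(909 + h))
-6*b(566, j(18)) = -6*(-756 + 18)/(909 + 566) = -6*(-738)/1475 = -6*(-738/1475) = 4428/1475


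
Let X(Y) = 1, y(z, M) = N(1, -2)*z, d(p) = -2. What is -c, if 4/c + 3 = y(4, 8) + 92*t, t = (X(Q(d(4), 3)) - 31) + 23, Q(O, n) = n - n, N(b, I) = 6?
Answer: 4/623 ≈ 0.0064205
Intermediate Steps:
Q(O, n) = 0
y(z, M) = 6*z
t = -7 (t = (1 - 31) + 23 = -30 + 23 = -7)
c = -4/623 (c = 4/(-3 + (6*4 + 92*(-7))) = 4/(-3 + (24 - 644)) = 4/(-3 - 620) = 4/(-623) = 4*(-1/623) = -4/623 ≈ -0.0064205)
-c = -1*(-4/623) = 4/623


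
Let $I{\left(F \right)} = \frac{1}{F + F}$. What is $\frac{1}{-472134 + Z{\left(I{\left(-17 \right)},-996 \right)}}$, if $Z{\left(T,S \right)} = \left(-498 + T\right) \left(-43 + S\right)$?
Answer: $\frac{34}{1540831} \approx 2.2066 \cdot 10^{-5}$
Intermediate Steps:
$I{\left(F \right)} = \frac{1}{2 F}$
$\frac{1}{-472134 + Z{\left(I{\left(-17 \right)},-996 \right)}} = \frac{1}{-472134 - \left(-517422 + 1039 \cdot \frac{1}{2} \frac{1}{-17}\right)} = \frac{1}{-472134 + \left(21414 + 496008 - 43 \cdot \frac{1}{2} \left(- \frac{1}{17}\right) - 996 \cdot \frac{1}{2} \left(- \frac{1}{17}\right)\right)} = \frac{1}{-472134 + \left(21414 + 496008 - - \frac{43}{34} - - \frac{498}{17}\right)} = \frac{1}{-472134 + \left(21414 + 496008 + \frac{43}{34} + \frac{498}{17}\right)} = \frac{1}{-472134 + \frac{17593387}{34}} = \frac{1}{\frac{1540831}{34}} = \frac{34}{1540831}$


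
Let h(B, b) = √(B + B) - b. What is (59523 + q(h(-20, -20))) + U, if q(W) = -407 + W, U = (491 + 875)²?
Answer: 1925092 + 2*I*√10 ≈ 1.9251e+6 + 6.3246*I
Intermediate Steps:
U = 1865956 (U = 1366² = 1865956)
h(B, b) = -b + √2*√B (h(B, b) = √(2*B) - b = √2*√B - b = -b + √2*√B)
(59523 + q(h(-20, -20))) + U = (59523 + (-407 + (-1*(-20) + √2*√(-20)))) + 1865956 = (59523 + (-407 + (20 + √2*(2*I*√5)))) + 1865956 = (59523 + (-407 + (20 + 2*I*√10))) + 1865956 = (59523 + (-387 + 2*I*√10)) + 1865956 = (59136 + 2*I*√10) + 1865956 = 1925092 + 2*I*√10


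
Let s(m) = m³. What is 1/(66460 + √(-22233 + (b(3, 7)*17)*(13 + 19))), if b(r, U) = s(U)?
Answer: 66460/4416767241 - √164359/4416767241 ≈ 1.4955e-5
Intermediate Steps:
b(r, U) = U³
1/(66460 + √(-22233 + (b(3, 7)*17)*(13 + 19))) = 1/(66460 + √(-22233 + (7³*17)*(13 + 19))) = 1/(66460 + √(-22233 + (343*17)*32)) = 1/(66460 + √(-22233 + 5831*32)) = 1/(66460 + √(-22233 + 186592)) = 1/(66460 + √164359)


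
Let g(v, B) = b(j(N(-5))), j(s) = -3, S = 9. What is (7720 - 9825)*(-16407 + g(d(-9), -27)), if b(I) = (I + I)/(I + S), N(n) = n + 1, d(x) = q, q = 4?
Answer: 34538840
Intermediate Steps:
d(x) = 4
N(n) = 1 + n
b(I) = 2*I/(9 + I) (b(I) = (I + I)/(I + 9) = (2*I)/(9 + I) = 2*I/(9 + I))
g(v, B) = -1 (g(v, B) = 2*(-3)/(9 - 3) = 2*(-3)/6 = 2*(-3)*(⅙) = -1)
(7720 - 9825)*(-16407 + g(d(-9), -27)) = (7720 - 9825)*(-16407 - 1) = -2105*(-16408) = 34538840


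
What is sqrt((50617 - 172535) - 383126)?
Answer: 6*I*sqrt(14029) ≈ 710.66*I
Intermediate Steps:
sqrt((50617 - 172535) - 383126) = sqrt(-121918 - 383126) = sqrt(-505044) = 6*I*sqrt(14029)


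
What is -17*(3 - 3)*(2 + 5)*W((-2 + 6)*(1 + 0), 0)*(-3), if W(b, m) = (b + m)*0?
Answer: 0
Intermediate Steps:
W(b, m) = 0
-17*(3 - 3)*(2 + 5)*W((-2 + 6)*(1 + 0), 0)*(-3) = -17*(3 - 3)*(2 + 5)*0*(-3) = -17*0*7*0*(-3) = -0*0*(-3) = -17*0*(-3) = 0*(-3) = 0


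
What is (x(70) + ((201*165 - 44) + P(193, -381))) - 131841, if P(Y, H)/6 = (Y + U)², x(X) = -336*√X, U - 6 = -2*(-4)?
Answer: 158374 - 336*√70 ≈ 1.5556e+5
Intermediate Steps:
U = 14 (U = 6 - 2*(-4) = 6 + 8 = 14)
P(Y, H) = 6*(14 + Y)² (P(Y, H) = 6*(Y + 14)² = 6*(14 + Y)²)
(x(70) + ((201*165 - 44) + P(193, -381))) - 131841 = (-336*√70 + ((201*165 - 44) + 6*(14 + 193)²)) - 131841 = (-336*√70 + ((33165 - 44) + 6*207²)) - 131841 = (-336*√70 + (33121 + 6*42849)) - 131841 = (-336*√70 + (33121 + 257094)) - 131841 = (-336*√70 + 290215) - 131841 = (290215 - 336*√70) - 131841 = 158374 - 336*√70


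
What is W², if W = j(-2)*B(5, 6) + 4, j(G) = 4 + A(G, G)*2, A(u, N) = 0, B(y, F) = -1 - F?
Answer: 576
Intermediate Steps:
j(G) = 4 (j(G) = 4 + 0*2 = 4 + 0 = 4)
W = -24 (W = 4*(-1 - 1*6) + 4 = 4*(-1 - 6) + 4 = 4*(-7) + 4 = -28 + 4 = -24)
W² = (-24)² = 576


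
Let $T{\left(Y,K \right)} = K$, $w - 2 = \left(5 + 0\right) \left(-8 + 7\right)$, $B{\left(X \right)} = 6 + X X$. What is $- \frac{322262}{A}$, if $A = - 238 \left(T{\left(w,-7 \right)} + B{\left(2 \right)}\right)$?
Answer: $\frac{161131}{357} \approx 451.35$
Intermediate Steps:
$B{\left(X \right)} = 6 + X^{2}$
$w = -3$ ($w = 2 + \left(5 + 0\right) \left(-8 + 7\right) = 2 + 5 \left(-1\right) = 2 - 5 = -3$)
$A = -714$ ($A = - 238 \left(-7 + \left(6 + 2^{2}\right)\right) = - 238 \left(-7 + \left(6 + 4\right)\right) = - 238 \left(-7 + 10\right) = \left(-238\right) 3 = -714$)
$- \frac{322262}{A} = - \frac{322262}{-714} = \left(-322262\right) \left(- \frac{1}{714}\right) = \frac{161131}{357}$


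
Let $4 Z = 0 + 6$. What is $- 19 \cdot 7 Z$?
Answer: $- \frac{399}{2} \approx -199.5$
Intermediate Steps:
$Z = \frac{3}{2}$ ($Z = \frac{0 + 6}{4} = \frac{1}{4} \cdot 6 = \frac{3}{2} \approx 1.5$)
$- 19 \cdot 7 Z = - 19 \cdot 7 \cdot \frac{3}{2} = \left(-19\right) \frac{21}{2} = - \frac{399}{2}$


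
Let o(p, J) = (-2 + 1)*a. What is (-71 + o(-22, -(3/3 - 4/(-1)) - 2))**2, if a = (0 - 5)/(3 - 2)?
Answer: 4356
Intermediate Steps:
a = -5 (a = -5/1 = -5*1 = -5)
o(p, J) = 5 (o(p, J) = (-2 + 1)*(-5) = -1*(-5) = 5)
(-71 + o(-22, -(3/3 - 4/(-1)) - 2))**2 = (-71 + 5)**2 = (-66)**2 = 4356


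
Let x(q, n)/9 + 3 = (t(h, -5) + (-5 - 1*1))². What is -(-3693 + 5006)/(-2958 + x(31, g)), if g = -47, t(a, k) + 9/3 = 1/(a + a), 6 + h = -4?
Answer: 525200/899151 ≈ 0.58411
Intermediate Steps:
h = -10 (h = -6 - 4 = -10)
t(a, k) = -3 + 1/(2*a) (t(a, k) = -3 + 1/(a + a) = -3 + 1/(2*a))
x(q, n) = 284049/400 (x(q, n) = -27 + 9*((-3 + (½)/(-10)) + (-5 - 1*1))² = -27 + 9*((-3 + (½)*(-⅒)) + (-5 - 1))² = -27 + 9*((-3 - 1/20) - 6)² = -27 + 9*(-61/20 - 6)² = -27 + 9*(-181/20)² = -27 + 9*(32761/400) = -27 + 294849/400 = 284049/400)
-(-3693 + 5006)/(-2958 + x(31, g)) = -(-3693 + 5006)/(-2958 + 284049/400) = -1313/(-899151/400) = -1313*(-400)/899151 = -1*(-525200/899151) = 525200/899151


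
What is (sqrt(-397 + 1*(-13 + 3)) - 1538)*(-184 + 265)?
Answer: -124578 + 81*I*sqrt(407) ≈ -1.2458e+5 + 1634.1*I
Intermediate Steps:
(sqrt(-397 + 1*(-13 + 3)) - 1538)*(-184 + 265) = (sqrt(-397 + 1*(-10)) - 1538)*81 = (sqrt(-397 - 10) - 1538)*81 = (sqrt(-407) - 1538)*81 = (I*sqrt(407) - 1538)*81 = (-1538 + I*sqrt(407))*81 = -124578 + 81*I*sqrt(407)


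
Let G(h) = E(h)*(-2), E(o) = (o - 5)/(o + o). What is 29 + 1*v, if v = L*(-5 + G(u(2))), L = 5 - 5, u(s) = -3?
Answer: 29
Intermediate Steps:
E(o) = (-5 + o)/(2*o) (E(o) = (-5 + o)/((2*o)) = (-5 + o)*(1/(2*o)) = (-5 + o)/(2*o))
G(h) = -(-5 + h)/h (G(h) = ((-5 + h)/(2*h))*(-2) = -(-5 + h)/h)
L = 0
v = 0 (v = 0*(-5 + (5 - 1*(-3))/(-3)) = 0*(-5 - (5 + 3)/3) = 0*(-5 - ⅓*8) = 0*(-5 - 8/3) = 0*(-23/3) = 0)
29 + 1*v = 29 + 1*0 = 29 + 0 = 29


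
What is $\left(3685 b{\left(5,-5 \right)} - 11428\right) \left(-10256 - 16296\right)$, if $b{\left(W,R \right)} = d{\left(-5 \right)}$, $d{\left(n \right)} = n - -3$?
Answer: $499124496$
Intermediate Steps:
$d{\left(n \right)} = 3 + n$ ($d{\left(n \right)} = n + 3 = 3 + n$)
$b{\left(W,R \right)} = -2$ ($b{\left(W,R \right)} = 3 - 5 = -2$)
$\left(3685 b{\left(5,-5 \right)} - 11428\right) \left(-10256 - 16296\right) = \left(3685 \left(-2\right) - 11428\right) \left(-10256 - 16296\right) = \left(-7370 - 11428\right) \left(-26552\right) = \left(-18798\right) \left(-26552\right) = 499124496$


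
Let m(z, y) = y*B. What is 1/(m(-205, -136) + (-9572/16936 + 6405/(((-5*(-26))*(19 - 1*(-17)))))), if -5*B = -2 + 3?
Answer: 3302520/92481799 ≈ 0.035710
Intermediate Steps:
B = -1/5 (B = -(-2 + 3)/5 = -1/5*1 = -1/5 ≈ -0.20000)
m(z, y) = -y/5 (m(z, y) = y*(-1/5) = -y/5)
1/(m(-205, -136) + (-9572/16936 + 6405/(((-5*(-26))*(19 - 1*(-17)))))) = 1/(-1/5*(-136) + (-9572/16936 + 6405/(((-5*(-26))*(19 - 1*(-17)))))) = 1/(136/5 + (-9572*1/16936 + 6405/((130*(19 + 17))))) = 1/(136/5 + (-2393/4234 + 6405/((130*36)))) = 1/(136/5 + (-2393/4234 + 6405/4680)) = 1/(136/5 + (-2393/4234 + 6405*(1/4680))) = 1/(136/5 + (-2393/4234 + 427/312)) = 1/(136/5 + 530651/660504) = 1/(92481799/3302520) = 3302520/92481799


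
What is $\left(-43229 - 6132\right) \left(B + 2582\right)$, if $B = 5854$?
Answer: $-416409396$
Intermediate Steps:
$\left(-43229 - 6132\right) \left(B + 2582\right) = \left(-43229 - 6132\right) \left(5854 + 2582\right) = \left(-49361\right) 8436 = -416409396$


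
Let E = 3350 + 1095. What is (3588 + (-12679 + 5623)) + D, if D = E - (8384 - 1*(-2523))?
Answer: -9930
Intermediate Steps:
E = 4445
D = -6462 (D = 4445 - (8384 - 1*(-2523)) = 4445 - (8384 + 2523) = 4445 - 1*10907 = 4445 - 10907 = -6462)
(3588 + (-12679 + 5623)) + D = (3588 + (-12679 + 5623)) - 6462 = (3588 - 7056) - 6462 = -3468 - 6462 = -9930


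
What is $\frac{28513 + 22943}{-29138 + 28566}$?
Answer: $- \frac{12864}{143} \approx -89.958$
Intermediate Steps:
$\frac{28513 + 22943}{-29138 + 28566} = \frac{51456}{-572} = 51456 \left(- \frac{1}{572}\right) = - \frac{12864}{143}$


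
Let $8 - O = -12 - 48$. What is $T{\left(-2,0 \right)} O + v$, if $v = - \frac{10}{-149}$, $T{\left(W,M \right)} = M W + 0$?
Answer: $\frac{10}{149} \approx 0.067114$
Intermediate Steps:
$O = 68$ ($O = 8 - \left(-12 - 48\right) = 8 - -60 = 8 + 60 = 68$)
$T{\left(W,M \right)} = M W$
$v = \frac{10}{149}$ ($v = \left(-10\right) \left(- \frac{1}{149}\right) = \frac{10}{149} \approx 0.067114$)
$T{\left(-2,0 \right)} O + v = 0 \left(-2\right) 68 + \frac{10}{149} = 0 \cdot 68 + \frac{10}{149} = 0 + \frac{10}{149} = \frac{10}{149}$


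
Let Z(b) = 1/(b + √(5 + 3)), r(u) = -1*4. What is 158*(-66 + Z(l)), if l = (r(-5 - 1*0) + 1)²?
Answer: -759822/73 - 316*√2/73 ≈ -10415.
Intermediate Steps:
r(u) = -4
l = 9 (l = (-4 + 1)² = (-3)² = 9)
Z(b) = 1/(b + 2*√2) (Z(b) = 1/(b + √8) = 1/(b + 2*√2))
158*(-66 + Z(l)) = 158*(-66 + 1/(9 + 2*√2)) = -10428 + 158/(9 + 2*√2)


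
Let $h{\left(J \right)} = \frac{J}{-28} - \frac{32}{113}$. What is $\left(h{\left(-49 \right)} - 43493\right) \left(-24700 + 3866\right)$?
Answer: $\frac{204779188141}{226} \approx 9.061 \cdot 10^{8}$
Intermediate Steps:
$h{\left(J \right)} = - \frac{32}{113} - \frac{J}{28}$ ($h{\left(J \right)} = J \left(- \frac{1}{28}\right) - \frac{32}{113} = - \frac{J}{28} - \frac{32}{113} = - \frac{32}{113} - \frac{J}{28}$)
$\left(h{\left(-49 \right)} - 43493\right) \left(-24700 + 3866\right) = \left(\left(- \frac{32}{113} - - \frac{7}{4}\right) - 43493\right) \left(-24700 + 3866\right) = \left(\left(- \frac{32}{113} + \frac{7}{4}\right) - 43493\right) \left(-20834\right) = \left(\frac{663}{452} - 43493\right) \left(-20834\right) = \left(- \frac{19658173}{452}\right) \left(-20834\right) = \frac{204779188141}{226}$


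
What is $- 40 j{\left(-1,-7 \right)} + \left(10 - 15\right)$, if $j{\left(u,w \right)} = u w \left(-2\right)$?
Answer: $555$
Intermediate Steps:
$j{\left(u,w \right)} = - 2 u w$
$- 40 j{\left(-1,-7 \right)} + \left(10 - 15\right) = - 40 \left(\left(-2\right) \left(-1\right) \left(-7\right)\right) + \left(10 - 15\right) = \left(-40\right) \left(-14\right) - 5 = 560 - 5 = 555$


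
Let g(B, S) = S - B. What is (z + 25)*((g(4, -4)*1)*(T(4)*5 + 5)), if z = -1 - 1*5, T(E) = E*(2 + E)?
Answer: -19000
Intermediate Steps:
z = -6 (z = -1 - 5 = -6)
(z + 25)*((g(4, -4)*1)*(T(4)*5 + 5)) = (-6 + 25)*(((-4 - 1*4)*1)*((4*(2 + 4))*5 + 5)) = 19*(((-4 - 4)*1)*((4*6)*5 + 5)) = 19*((-8*1)*(24*5 + 5)) = 19*(-8*(120 + 5)) = 19*(-8*125) = 19*(-1000) = -19000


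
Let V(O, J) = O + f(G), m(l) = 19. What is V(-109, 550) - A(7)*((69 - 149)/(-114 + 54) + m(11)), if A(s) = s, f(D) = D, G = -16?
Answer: -802/3 ≈ -267.33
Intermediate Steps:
V(O, J) = -16 + O (V(O, J) = O - 16 = -16 + O)
V(-109, 550) - A(7)*((69 - 149)/(-114 + 54) + m(11)) = (-16 - 109) - 7*((69 - 149)/(-114 + 54) + 19) = -125 - 7*(-80/(-60) + 19) = -125 - 7*(-80*(-1/60) + 19) = -125 - 7*(4/3 + 19) = -125 - 7*61/3 = -125 - 1*427/3 = -125 - 427/3 = -802/3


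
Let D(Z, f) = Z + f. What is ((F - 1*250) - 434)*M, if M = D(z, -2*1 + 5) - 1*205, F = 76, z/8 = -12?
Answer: 181184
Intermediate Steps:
z = -96 (z = 8*(-12) = -96)
M = -298 (M = (-96 + (-2*1 + 5)) - 1*205 = (-96 + (-2 + 5)) - 205 = (-96 + 3) - 205 = -93 - 205 = -298)
((F - 1*250) - 434)*M = ((76 - 1*250) - 434)*(-298) = ((76 - 250) - 434)*(-298) = (-174 - 434)*(-298) = -608*(-298) = 181184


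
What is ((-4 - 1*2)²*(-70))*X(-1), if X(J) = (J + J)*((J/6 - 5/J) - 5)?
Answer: -840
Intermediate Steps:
X(J) = 2*J*(-5 - 5/J + J/6) (X(J) = (2*J)*((J*(⅙) - 5/J) - 5) = (2*J)*((J/6 - 5/J) - 5) = (2*J)*((-5/J + J/6) - 5) = (2*J)*(-5 - 5/J + J/6) = 2*J*(-5 - 5/J + J/6))
((-4 - 1*2)²*(-70))*X(-1) = ((-4 - 1*2)²*(-70))*(-10 - 10*(-1) + (⅓)*(-1)²) = ((-4 - 2)²*(-70))*(-10 + 10 + (⅓)*1) = ((-6)²*(-70))*(-10 + 10 + ⅓) = (36*(-70))*(⅓) = -2520*⅓ = -840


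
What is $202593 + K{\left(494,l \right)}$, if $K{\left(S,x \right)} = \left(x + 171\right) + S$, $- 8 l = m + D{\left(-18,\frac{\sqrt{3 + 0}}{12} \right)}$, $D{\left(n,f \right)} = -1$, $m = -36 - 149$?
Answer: $\frac{813125}{4} \approx 2.0328 \cdot 10^{5}$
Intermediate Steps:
$m = -185$ ($m = -36 - 149 = -185$)
$l = \frac{93}{4}$ ($l = - \frac{-185 - 1}{8} = \left(- \frac{1}{8}\right) \left(-186\right) = \frac{93}{4} \approx 23.25$)
$K{\left(S,x \right)} = 171 + S + x$ ($K{\left(S,x \right)} = \left(171 + x\right) + S = 171 + S + x$)
$202593 + K{\left(494,l \right)} = 202593 + \left(171 + 494 + \frac{93}{4}\right) = 202593 + \frac{2753}{4} = \frac{813125}{4}$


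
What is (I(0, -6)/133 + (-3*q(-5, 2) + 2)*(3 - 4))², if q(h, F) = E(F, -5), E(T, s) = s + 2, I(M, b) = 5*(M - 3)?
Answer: 2184484/17689 ≈ 123.49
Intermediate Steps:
I(M, b) = -15 + 5*M (I(M, b) = 5*(-3 + M) = -15 + 5*M)
E(T, s) = 2 + s
q(h, F) = -3 (q(h, F) = 2 - 5 = -3)
(I(0, -6)/133 + (-3*q(-5, 2) + 2)*(3 - 4))² = ((-15 + 5*0)/133 + (-3*(-3) + 2)*(3 - 4))² = ((-15 + 0)*(1/133) + (9 + 2)*(-1))² = (-15*1/133 + 11*(-1))² = (-15/133 - 11)² = (-1478/133)² = 2184484/17689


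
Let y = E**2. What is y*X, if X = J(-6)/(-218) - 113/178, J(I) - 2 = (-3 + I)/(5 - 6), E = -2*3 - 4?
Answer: -664800/9701 ≈ -68.529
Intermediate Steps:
E = -10 (E = -6 - 4 = -10)
y = 100 (y = (-10)**2 = 100)
J(I) = 5 - I (J(I) = 2 + (-3 + I)/(5 - 6) = 2 + (-3 + I)/(-1) = 2 + (-3 + I)*(-1) = 2 + (3 - I) = 5 - I)
X = -6648/9701 (X = (5 - 1*(-6))/(-218) - 113/178 = (5 + 6)*(-1/218) - 113*1/178 = 11*(-1/218) - 113/178 = -11/218 - 113/178 = -6648/9701 ≈ -0.68529)
y*X = 100*(-6648/9701) = -664800/9701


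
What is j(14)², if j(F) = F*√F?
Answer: 2744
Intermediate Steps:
j(F) = F^(3/2)
j(14)² = (14^(3/2))² = (14*√14)² = 2744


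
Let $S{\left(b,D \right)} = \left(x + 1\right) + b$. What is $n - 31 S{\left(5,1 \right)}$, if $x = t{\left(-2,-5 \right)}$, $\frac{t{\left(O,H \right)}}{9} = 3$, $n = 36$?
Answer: $-987$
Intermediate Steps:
$t{\left(O,H \right)} = 27$ ($t{\left(O,H \right)} = 9 \cdot 3 = 27$)
$x = 27$
$S{\left(b,D \right)} = 28 + b$ ($S{\left(b,D \right)} = \left(27 + 1\right) + b = 28 + b$)
$n - 31 S{\left(5,1 \right)} = 36 - 31 \left(28 + 5\right) = 36 - 1023 = -987$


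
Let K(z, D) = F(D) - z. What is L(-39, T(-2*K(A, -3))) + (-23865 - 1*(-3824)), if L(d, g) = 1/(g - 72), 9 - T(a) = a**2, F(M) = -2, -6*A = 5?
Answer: -12345265/616 ≈ -20041.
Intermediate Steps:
A = -5/6 (A = -1/6*5 = -5/6 ≈ -0.83333)
K(z, D) = -2 - z
T(a) = 9 - a**2
L(d, g) = 1/(-72 + g)
L(-39, T(-2*K(A, -3))) + (-23865 - 1*(-3824)) = 1/(-72 + (9 - (-2*(-2 - 1*(-5/6)))**2)) + (-23865 - 1*(-3824)) = 1/(-72 + (9 - (-2*(-2 + 5/6))**2)) + (-23865 + 3824) = 1/(-72 + (9 - (-2*(-7/6))**2)) - 20041 = 1/(-72 + (9 - (7/3)**2)) - 20041 = 1/(-72 + (9 - 1*49/9)) - 20041 = 1/(-72 + (9 - 49/9)) - 20041 = 1/(-72 + 32/9) - 20041 = 1/(-616/9) - 20041 = -9/616 - 20041 = -12345265/616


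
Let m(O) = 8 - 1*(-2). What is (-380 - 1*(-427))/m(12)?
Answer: 47/10 ≈ 4.7000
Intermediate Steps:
m(O) = 10 (m(O) = 8 + 2 = 10)
(-380 - 1*(-427))/m(12) = (-380 - 1*(-427))/10 = (-380 + 427)*(⅒) = 47*(⅒) = 47/10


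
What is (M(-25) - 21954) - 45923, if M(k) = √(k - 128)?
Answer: -67877 + 3*I*√17 ≈ -67877.0 + 12.369*I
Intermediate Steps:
M(k) = √(-128 + k)
(M(-25) - 21954) - 45923 = (√(-128 - 25) - 21954) - 45923 = (√(-153) - 21954) - 45923 = (3*I*√17 - 21954) - 45923 = (-21954 + 3*I*√17) - 45923 = -67877 + 3*I*√17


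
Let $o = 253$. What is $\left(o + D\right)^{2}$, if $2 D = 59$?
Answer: $\frac{319225}{4} \approx 79806.0$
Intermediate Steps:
$D = \frac{59}{2}$ ($D = \frac{1}{2} \cdot 59 = \frac{59}{2} \approx 29.5$)
$\left(o + D\right)^{2} = \left(253 + \frac{59}{2}\right)^{2} = \left(\frac{565}{2}\right)^{2} = \frac{319225}{4}$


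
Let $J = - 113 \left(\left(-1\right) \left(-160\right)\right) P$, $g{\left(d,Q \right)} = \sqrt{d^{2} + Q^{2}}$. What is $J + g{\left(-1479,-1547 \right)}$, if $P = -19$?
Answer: $343520 + 85 \sqrt{634} \approx 3.4566 \cdot 10^{5}$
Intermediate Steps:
$g{\left(d,Q \right)} = \sqrt{Q^{2} + d^{2}}$
$J = 343520$ ($J = - 113 \left(\left(-1\right) \left(-160\right)\right) \left(-19\right) = \left(-113\right) 160 \left(-19\right) = \left(-18080\right) \left(-19\right) = 343520$)
$J + g{\left(-1479,-1547 \right)} = 343520 + \sqrt{\left(-1547\right)^{2} + \left(-1479\right)^{2}} = 343520 + \sqrt{2393209 + 2187441} = 343520 + \sqrt{4580650} = 343520 + 85 \sqrt{634}$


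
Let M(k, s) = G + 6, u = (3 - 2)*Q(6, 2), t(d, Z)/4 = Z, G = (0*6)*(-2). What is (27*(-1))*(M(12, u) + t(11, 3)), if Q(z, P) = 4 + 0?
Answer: -486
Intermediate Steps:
G = 0 (G = 0*(-2) = 0)
t(d, Z) = 4*Z
Q(z, P) = 4
u = 4 (u = (3 - 2)*4 = 1*4 = 4)
M(k, s) = 6 (M(k, s) = 0 + 6 = 6)
(27*(-1))*(M(12, u) + t(11, 3)) = (27*(-1))*(6 + 4*3) = -27*(6 + 12) = -27*18 = -486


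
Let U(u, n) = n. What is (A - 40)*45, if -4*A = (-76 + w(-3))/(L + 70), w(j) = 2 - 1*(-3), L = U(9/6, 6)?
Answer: -544005/304 ≈ -1789.5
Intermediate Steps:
L = 6
w(j) = 5 (w(j) = 2 + 3 = 5)
A = 71/304 (A = -(-76 + 5)/(4*(6 + 70)) = -(-71)/(4*76) = -¼*(-71/76) = 71/304 ≈ 0.23355)
(A - 40)*45 = (71/304 - 40)*45 = -12089/304*45 = -544005/304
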